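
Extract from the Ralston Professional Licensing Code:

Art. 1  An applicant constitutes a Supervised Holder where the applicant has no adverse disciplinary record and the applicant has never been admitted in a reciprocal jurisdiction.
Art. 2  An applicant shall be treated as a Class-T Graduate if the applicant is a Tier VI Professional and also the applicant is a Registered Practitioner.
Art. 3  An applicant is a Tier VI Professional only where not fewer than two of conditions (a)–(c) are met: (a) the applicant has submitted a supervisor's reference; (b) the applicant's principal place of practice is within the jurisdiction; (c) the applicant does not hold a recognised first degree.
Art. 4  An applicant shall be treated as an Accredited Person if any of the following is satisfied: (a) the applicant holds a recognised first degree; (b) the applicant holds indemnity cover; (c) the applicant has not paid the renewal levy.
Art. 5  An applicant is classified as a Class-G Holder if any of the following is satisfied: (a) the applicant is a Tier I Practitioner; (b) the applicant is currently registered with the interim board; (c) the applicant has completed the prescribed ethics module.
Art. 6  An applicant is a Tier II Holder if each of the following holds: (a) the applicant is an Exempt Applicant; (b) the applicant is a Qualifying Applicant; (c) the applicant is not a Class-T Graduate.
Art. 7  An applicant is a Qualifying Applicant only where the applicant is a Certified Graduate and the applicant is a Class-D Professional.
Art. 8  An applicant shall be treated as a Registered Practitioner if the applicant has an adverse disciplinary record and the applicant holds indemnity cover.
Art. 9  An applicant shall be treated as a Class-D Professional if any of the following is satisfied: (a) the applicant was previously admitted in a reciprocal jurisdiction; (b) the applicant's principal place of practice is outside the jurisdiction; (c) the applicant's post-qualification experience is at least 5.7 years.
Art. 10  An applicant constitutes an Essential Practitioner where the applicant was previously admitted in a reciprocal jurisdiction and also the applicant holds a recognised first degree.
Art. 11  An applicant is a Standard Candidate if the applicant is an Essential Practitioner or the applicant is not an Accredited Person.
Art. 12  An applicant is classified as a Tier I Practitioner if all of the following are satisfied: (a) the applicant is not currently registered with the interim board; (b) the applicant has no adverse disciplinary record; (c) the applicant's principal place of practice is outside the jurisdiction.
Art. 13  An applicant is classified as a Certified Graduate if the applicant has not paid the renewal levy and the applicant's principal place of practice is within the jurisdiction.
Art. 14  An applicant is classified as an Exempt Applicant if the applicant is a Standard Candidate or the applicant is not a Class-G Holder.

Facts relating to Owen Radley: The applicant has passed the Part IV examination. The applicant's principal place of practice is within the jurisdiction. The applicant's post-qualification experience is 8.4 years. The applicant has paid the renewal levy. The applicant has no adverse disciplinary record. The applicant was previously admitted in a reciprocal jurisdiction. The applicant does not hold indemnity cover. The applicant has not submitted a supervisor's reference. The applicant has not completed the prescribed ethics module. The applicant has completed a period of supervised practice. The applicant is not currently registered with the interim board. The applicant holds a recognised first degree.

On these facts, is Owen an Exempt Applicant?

Yes

article 10 — Essential Practitioner: [the applicant was previously admitted in a reciprocal jurisdiction? yes] AND [the applicant holds a recognised first degree? yes] → satisfied.
article 4 — Accredited Person: [the applicant holds a recognised first degree? yes] OR [the applicant holds indemnity cover? no] OR [the applicant has not paid the renewal levy? no] → satisfied.
article 11 — Standard Candidate: [Essential Practitioner (article 10)? yes] OR [not an Accredited Person (article 4)? no] → satisfied.
article 12 — Tier I Practitioner: [the applicant is not currently registered with the interim board? yes] AND [the applicant has no adverse disciplinary record? yes] AND [the applicant's principal place of practice is outside the jurisdiction? no] → not satisfied.
article 5 — Class-G Holder: [Tier I Practitioner (article 12)? no] OR [the applicant is currently registered with the interim board? no] OR [the applicant has completed the prescribed ethics module? no] → not satisfied.
article 14 — Exempt Applicant: [Standard Candidate (article 11)? yes] OR [not a Class-G Holder (article 5)? yes] → satisfied.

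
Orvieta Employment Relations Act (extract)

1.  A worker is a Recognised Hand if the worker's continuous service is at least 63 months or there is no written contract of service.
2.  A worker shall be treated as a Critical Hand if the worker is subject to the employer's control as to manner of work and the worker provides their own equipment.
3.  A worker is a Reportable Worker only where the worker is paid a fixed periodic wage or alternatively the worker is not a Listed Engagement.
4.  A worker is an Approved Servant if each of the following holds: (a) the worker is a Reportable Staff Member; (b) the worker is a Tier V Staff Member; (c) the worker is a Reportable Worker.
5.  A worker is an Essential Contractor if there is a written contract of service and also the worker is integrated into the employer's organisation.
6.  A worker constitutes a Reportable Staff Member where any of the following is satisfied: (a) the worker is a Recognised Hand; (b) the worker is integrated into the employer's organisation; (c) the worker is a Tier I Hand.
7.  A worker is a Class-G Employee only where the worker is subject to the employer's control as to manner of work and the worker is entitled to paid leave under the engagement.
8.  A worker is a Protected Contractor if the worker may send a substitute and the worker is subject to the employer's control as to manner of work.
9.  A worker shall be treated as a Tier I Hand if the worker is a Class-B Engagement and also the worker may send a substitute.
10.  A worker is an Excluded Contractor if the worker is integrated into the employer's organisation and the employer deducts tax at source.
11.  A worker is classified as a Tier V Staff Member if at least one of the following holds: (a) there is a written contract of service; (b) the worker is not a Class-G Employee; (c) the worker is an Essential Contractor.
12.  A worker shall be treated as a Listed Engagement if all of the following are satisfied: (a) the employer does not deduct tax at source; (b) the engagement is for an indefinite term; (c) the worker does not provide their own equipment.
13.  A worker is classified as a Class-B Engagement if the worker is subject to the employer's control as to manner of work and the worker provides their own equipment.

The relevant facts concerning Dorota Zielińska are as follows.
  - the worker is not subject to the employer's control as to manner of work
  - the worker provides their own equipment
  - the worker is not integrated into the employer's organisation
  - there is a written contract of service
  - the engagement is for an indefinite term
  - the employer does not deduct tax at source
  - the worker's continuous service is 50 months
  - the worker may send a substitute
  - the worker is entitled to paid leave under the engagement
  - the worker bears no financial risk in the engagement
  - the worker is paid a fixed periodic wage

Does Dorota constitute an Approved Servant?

No

paragraph 1 — Recognised Hand: [worker's continuous service: 50 months ≥ 63 months? no] OR [there is no written contract of service? no] → not satisfied.
paragraph 13 — Class-B Engagement: [the worker is subject to the employer's control as to manner of work? no] AND [the worker provides their own equipment? yes] → not satisfied.
paragraph 9 — Tier I Hand: [Class-B Engagement (paragraph 13)? no] AND [the worker may send a substitute? yes] → not satisfied.
paragraph 6 — Reportable Staff Member: [Recognised Hand (paragraph 1)? no] OR [the worker is integrated into the employer's organisation? no] OR [Tier I Hand (paragraph 9)? no] → not satisfied.
paragraph 7 — Class-G Employee: [the worker is subject to the employer's control as to manner of work? no] AND [the worker is entitled to paid leave under the engagement? yes] → not satisfied.
paragraph 5 — Essential Contractor: [there is a written contract of service? yes] AND [the worker is integrated into the employer's organisation? no] → not satisfied.
paragraph 11 — Tier V Staff Member: [there is a written contract of service? yes] OR [not a Class-G Employee (paragraph 7)? yes] OR [Essential Contractor (paragraph 5)? no] → satisfied.
paragraph 12 — Listed Engagement: [the employer does not deduct tax at source? yes] AND [the engagement is for an indefinite term? yes] AND [the worker does not provide their own equipment? no] → not satisfied.
paragraph 3 — Reportable Worker: [the worker is paid a fixed periodic wage? yes] OR [not a Listed Engagement (paragraph 12)? yes] → satisfied.
paragraph 4 — Approved Servant: [Reportable Staff Member (paragraph 6)? no] AND [Tier V Staff Member (paragraph 11)? yes] AND [Reportable Worker (paragraph 3)? yes] → not satisfied.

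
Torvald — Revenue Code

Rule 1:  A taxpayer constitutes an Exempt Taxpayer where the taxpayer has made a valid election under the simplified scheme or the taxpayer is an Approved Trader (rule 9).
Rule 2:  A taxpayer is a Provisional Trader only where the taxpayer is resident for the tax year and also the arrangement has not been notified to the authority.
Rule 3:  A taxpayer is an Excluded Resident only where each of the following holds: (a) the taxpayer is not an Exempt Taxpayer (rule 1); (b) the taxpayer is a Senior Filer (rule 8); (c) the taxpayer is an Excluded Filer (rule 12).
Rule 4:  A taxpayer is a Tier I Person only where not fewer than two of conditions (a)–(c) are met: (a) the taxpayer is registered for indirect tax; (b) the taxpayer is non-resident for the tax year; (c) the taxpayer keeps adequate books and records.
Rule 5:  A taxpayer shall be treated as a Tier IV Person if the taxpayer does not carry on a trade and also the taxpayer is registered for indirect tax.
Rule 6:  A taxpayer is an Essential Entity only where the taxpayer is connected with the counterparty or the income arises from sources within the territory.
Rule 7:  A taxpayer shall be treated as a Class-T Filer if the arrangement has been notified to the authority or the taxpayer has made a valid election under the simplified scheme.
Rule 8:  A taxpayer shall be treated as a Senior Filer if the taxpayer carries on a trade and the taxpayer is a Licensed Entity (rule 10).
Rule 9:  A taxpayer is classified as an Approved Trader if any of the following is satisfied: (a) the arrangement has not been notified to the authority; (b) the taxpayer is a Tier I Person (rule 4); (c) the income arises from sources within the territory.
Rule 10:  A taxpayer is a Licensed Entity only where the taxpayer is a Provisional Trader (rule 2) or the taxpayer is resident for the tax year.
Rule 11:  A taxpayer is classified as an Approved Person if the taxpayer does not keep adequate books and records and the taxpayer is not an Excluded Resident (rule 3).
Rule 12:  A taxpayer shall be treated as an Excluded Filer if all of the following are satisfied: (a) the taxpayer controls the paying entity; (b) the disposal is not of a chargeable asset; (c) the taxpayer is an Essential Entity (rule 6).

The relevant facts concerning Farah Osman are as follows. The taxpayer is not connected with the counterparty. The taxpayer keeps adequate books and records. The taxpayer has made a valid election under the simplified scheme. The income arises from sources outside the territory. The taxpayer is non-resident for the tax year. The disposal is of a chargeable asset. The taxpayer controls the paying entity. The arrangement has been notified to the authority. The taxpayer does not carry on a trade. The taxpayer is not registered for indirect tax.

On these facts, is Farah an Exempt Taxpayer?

rule 4 — Tier I Person: the taxpayer is registered for indirect tax? no; the taxpayer is non-resident for the tax year? yes; the taxpayer keeps adequate books and records? yes — 2 of 3 hold (need ≥2) → satisfied.
rule 9 — Approved Trader: [the arrangement has not been notified to the authority? no] OR [Tier I Person (rule 4)? yes] OR [the income arises from sources within the territory? no] → satisfied.
rule 1 — Exempt Taxpayer: [the taxpayer has made a valid election under the simplified scheme? yes] OR [Approved Trader (rule 9)? yes] → satisfied.

Yes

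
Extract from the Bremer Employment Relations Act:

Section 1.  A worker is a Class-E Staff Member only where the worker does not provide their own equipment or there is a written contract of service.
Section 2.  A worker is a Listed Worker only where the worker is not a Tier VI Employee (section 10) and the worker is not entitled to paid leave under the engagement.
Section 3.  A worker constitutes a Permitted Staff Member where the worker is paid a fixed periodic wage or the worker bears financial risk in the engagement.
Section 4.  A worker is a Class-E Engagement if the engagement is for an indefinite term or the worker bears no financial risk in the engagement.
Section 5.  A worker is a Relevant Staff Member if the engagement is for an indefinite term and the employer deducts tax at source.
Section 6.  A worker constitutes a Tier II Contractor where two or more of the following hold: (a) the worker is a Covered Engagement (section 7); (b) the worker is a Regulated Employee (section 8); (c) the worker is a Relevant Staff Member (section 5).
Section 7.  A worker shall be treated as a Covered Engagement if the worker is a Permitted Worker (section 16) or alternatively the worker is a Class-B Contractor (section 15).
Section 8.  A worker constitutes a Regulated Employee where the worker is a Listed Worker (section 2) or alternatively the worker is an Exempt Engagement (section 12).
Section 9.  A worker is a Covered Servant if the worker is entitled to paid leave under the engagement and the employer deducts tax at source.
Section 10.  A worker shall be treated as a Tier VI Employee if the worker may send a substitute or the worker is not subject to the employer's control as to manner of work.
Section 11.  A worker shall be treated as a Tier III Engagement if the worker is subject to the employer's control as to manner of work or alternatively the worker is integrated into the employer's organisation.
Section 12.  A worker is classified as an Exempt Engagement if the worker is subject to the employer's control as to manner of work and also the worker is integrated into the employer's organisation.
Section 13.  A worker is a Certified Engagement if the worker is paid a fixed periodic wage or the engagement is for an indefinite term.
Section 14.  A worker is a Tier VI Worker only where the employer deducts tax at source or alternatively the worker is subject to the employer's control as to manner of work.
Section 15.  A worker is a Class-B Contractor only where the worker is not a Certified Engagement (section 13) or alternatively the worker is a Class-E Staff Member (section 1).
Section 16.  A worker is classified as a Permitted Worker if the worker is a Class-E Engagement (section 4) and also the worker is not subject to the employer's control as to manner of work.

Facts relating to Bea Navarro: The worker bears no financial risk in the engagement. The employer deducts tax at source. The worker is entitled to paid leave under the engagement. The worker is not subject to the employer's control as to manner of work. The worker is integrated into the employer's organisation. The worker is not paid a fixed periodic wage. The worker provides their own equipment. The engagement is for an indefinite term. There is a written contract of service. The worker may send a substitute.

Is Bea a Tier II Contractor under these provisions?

section 4 — Class-E Engagement: [the engagement is for an indefinite term? yes] OR [the worker bears no financial risk in the engagement? yes] → satisfied.
section 16 — Permitted Worker: [Class-E Engagement (section 4)? yes] AND [the worker is not subject to the employer's control as to manner of work? yes] → satisfied.
section 13 — Certified Engagement: [the worker is paid a fixed periodic wage? no] OR [the engagement is for an indefinite term? yes] → satisfied.
section 1 — Class-E Staff Member: [the worker does not provide their own equipment? no] OR [there is a written contract of service? yes] → satisfied.
section 15 — Class-B Contractor: [not a Certified Engagement (section 13)? no] OR [Class-E Staff Member (section 1)? yes] → satisfied.
section 7 — Covered Engagement: [Permitted Worker (section 16)? yes] OR [Class-B Contractor (section 15)? yes] → satisfied.
section 10 — Tier VI Employee: [the worker may send a substitute? yes] OR [the worker is not subject to the employer's control as to manner of work? yes] → satisfied.
section 2 — Listed Worker: [not a Tier VI Employee (section 10)? no] AND [the worker is not entitled to paid leave under the engagement? no] → not satisfied.
section 12 — Exempt Engagement: [the worker is subject to the employer's control as to manner of work? no] AND [the worker is integrated into the employer's organisation? yes] → not satisfied.
section 8 — Regulated Employee: [Listed Worker (section 2)? no] OR [Exempt Engagement (section 12)? no] → not satisfied.
section 5 — Relevant Staff Member: [the engagement is for an indefinite term? yes] AND [the employer deducts tax at source? yes] → satisfied.
section 6 — Tier II Contractor: Covered Engagement (section 7)? yes; Regulated Employee (section 8)? no; Relevant Staff Member (section 5)? yes — 2 of 3 hold (need ≥2) → satisfied.

Yes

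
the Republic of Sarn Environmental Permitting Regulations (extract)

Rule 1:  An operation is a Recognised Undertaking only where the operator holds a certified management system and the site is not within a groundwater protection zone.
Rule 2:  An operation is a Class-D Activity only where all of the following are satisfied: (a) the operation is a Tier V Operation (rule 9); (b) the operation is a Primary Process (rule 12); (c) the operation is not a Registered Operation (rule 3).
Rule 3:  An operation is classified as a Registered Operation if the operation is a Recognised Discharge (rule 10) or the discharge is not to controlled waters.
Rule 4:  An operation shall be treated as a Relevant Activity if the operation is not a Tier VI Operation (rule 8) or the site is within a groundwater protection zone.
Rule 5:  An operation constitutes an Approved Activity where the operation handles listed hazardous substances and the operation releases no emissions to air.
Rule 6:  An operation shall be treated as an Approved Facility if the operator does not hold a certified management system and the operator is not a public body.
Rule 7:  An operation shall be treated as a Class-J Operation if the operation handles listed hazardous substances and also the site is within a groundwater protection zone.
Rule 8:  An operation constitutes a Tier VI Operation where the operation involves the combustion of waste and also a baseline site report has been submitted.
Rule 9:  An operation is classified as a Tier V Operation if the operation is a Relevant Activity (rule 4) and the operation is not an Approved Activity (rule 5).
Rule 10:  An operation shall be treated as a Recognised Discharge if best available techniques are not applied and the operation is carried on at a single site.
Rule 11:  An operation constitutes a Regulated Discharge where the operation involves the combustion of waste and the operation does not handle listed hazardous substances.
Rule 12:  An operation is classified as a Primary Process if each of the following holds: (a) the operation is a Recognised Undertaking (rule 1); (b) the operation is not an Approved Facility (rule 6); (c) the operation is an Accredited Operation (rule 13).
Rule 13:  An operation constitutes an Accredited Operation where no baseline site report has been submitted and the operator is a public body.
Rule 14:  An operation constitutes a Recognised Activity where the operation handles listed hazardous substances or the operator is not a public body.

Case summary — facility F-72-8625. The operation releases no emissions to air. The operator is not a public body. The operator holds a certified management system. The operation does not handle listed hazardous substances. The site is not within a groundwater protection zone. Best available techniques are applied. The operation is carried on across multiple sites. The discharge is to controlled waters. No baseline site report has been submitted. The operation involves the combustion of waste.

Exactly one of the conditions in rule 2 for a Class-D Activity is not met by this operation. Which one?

Under rule 8: the operation involves the combustion of waste? yes; and a baseline site report has been submitted? no. So the operation is not a Tier VI Operation.
Under rule 4: not a Tier VI Operation (rule 8)? yes; or the site is within a groundwater protection zone? no. So the operation is a Relevant Activity.
Under rule 5: the operation handles listed hazardous substances? no; and the operation releases no emissions to air? yes. So the operation is not an Approved Activity.
Under rule 9: Relevant Activity (rule 4)? yes; and not an Approved Activity (rule 5)? yes. So the operation is a Tier V Operation.
Under rule 1: the operator holds a certified management system? yes; and the site is not within a groundwater protection zone? yes. So the operation is a Recognised Undertaking.
Under rule 6: the operator does not hold a certified management system? no; and the operator is not a public body? yes. So the operation is not an Approved Facility.
Under rule 13: no baseline site report has been submitted? yes; and the operator is a public body? no. So the operation is not an Accredited Operation.
Under rule 12: Recognised Undertaking (rule 1)? yes; and not an Approved Facility (rule 6)? yes; and Accredited Operation (rule 13)? no. So the operation is not a Primary Process.
Under rule 10: best available techniques are not applied? no; and the operation is carried on at a single site? no. So the operation is not a Recognised Discharge.
Under rule 3: Recognised Discharge (rule 10)? no; or the discharge is not to controlled waters? no. So the operation is not a Registered Operation.
Under rule 2: Tier V Operation (rule 9)? yes; and Primary Process (rule 12)? no; and not a Registered Operation (rule 3)? yes. So the operation is not a Class-D Activity.

Primary Process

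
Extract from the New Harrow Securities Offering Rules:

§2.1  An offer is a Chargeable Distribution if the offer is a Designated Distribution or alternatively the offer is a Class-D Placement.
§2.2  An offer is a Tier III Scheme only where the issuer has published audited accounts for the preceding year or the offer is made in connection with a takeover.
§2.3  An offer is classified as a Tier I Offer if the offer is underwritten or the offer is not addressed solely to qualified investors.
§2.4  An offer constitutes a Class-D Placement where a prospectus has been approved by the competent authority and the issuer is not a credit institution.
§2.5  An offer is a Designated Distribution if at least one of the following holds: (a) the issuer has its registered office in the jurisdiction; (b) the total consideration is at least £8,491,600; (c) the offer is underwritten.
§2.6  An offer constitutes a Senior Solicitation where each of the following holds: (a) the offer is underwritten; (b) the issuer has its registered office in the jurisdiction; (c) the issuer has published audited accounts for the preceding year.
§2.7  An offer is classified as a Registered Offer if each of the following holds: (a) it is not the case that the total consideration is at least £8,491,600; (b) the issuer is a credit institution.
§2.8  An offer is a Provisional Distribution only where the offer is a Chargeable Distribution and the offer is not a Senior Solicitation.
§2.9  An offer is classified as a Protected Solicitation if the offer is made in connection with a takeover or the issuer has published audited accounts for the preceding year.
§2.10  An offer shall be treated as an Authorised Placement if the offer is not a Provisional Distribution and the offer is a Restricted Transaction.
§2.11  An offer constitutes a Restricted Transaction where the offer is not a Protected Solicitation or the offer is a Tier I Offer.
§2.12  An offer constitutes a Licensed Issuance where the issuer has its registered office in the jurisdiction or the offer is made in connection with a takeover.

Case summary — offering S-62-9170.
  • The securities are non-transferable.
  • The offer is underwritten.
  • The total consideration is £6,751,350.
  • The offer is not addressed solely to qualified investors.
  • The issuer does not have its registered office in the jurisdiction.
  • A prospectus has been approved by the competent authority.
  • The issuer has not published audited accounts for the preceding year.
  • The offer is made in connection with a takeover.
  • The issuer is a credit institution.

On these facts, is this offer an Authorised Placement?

Under §2.5: the issuer has its registered office in the jurisdiction? no; or total consideration: £6,751,350 ≥ £8,491,600? no; or the offer is underwritten? yes. So the offer is a Designated Distribution.
Under §2.4: a prospectus has been approved by the competent authority? yes; and the issuer is not a credit institution? no. So the offer is not a Class-D Placement.
Under §2.1: Designated Distribution (§2.5)? yes; or Class-D Placement (§2.4)? no. So the offer is a Chargeable Distribution.
Under §2.6: the offer is underwritten? yes; and the issuer has its registered office in the jurisdiction? no; and the issuer has published audited accounts for the preceding year? no. So the offer is not a Senior Solicitation.
Under §2.8: Chargeable Distribution (§2.1)? yes; and not a Senior Solicitation (§2.6)? yes. So the offer is a Provisional Distribution.
Under §2.9: the offer is made in connection with a takeover? yes; or the issuer has published audited accounts for the preceding year? no. So the offer is a Protected Solicitation.
Under §2.3: the offer is underwritten? yes; or the offer is not addressed solely to qualified investors? yes. So the offer is a Tier I Offer.
Under §2.11: not a Protected Solicitation (§2.9)? no; or Tier I Offer (§2.3)? yes. So the offer is a Restricted Transaction.
Under §2.10: not a Provisional Distribution (§2.8)? no; and Restricted Transaction (§2.11)? yes. So the offer is not an Authorised Placement.

No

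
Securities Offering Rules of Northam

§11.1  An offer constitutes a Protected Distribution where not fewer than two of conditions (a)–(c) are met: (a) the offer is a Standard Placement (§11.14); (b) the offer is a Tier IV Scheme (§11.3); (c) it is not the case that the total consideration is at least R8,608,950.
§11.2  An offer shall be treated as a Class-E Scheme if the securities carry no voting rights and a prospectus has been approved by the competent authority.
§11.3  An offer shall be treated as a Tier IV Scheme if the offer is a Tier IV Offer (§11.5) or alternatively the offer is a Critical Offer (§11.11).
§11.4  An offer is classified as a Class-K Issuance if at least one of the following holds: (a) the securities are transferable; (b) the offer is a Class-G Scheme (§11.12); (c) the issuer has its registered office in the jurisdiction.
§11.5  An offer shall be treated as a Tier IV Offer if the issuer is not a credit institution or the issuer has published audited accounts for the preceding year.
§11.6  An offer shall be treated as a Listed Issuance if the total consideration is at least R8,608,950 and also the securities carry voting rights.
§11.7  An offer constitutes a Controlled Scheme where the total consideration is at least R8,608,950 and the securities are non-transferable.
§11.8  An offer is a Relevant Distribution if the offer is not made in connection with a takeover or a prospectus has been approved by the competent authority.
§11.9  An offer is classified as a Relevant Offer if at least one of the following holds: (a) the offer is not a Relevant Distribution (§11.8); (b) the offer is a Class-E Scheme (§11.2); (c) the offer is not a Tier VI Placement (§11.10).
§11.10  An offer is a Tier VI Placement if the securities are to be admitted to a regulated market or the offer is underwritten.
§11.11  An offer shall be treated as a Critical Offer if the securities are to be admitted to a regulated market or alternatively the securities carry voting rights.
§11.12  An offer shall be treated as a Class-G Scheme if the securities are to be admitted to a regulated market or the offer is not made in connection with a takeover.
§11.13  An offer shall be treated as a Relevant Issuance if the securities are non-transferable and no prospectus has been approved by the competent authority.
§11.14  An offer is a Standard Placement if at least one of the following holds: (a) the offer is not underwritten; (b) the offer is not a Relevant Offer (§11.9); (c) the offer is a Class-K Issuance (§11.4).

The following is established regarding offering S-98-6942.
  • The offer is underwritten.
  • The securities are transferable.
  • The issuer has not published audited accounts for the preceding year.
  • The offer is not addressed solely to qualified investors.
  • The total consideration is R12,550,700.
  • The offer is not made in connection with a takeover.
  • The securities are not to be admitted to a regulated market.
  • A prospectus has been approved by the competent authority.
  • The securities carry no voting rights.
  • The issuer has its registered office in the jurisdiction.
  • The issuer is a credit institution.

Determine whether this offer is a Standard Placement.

§11.8 — Relevant Distribution: [the offer is not made in connection with a takeover? yes] OR [a prospectus has been approved by the competent authority? yes] → satisfied.
§11.2 — Class-E Scheme: [the securities carry no voting rights? yes] AND [a prospectus has been approved by the competent authority? yes] → satisfied.
§11.10 — Tier VI Placement: [the securities are to be admitted to a regulated market? no] OR [the offer is underwritten? yes] → satisfied.
§11.9 — Relevant Offer: [not a Relevant Distribution (§11.8)? no] OR [Class-E Scheme (§11.2)? yes] OR [not a Tier VI Placement (§11.10)? no] → satisfied.
§11.12 — Class-G Scheme: [the securities are to be admitted to a regulated market? no] OR [the offer is not made in connection with a takeover? yes] → satisfied.
§11.4 — Class-K Issuance: [the securities are transferable? yes] OR [Class-G Scheme (§11.12)? yes] OR [the issuer has its registered office in the jurisdiction? yes] → satisfied.
§11.14 — Standard Placement: [the offer is not underwritten? no] OR [not a Relevant Offer (§11.9)? no] OR [Class-K Issuance (§11.4)? yes] → satisfied.

Yes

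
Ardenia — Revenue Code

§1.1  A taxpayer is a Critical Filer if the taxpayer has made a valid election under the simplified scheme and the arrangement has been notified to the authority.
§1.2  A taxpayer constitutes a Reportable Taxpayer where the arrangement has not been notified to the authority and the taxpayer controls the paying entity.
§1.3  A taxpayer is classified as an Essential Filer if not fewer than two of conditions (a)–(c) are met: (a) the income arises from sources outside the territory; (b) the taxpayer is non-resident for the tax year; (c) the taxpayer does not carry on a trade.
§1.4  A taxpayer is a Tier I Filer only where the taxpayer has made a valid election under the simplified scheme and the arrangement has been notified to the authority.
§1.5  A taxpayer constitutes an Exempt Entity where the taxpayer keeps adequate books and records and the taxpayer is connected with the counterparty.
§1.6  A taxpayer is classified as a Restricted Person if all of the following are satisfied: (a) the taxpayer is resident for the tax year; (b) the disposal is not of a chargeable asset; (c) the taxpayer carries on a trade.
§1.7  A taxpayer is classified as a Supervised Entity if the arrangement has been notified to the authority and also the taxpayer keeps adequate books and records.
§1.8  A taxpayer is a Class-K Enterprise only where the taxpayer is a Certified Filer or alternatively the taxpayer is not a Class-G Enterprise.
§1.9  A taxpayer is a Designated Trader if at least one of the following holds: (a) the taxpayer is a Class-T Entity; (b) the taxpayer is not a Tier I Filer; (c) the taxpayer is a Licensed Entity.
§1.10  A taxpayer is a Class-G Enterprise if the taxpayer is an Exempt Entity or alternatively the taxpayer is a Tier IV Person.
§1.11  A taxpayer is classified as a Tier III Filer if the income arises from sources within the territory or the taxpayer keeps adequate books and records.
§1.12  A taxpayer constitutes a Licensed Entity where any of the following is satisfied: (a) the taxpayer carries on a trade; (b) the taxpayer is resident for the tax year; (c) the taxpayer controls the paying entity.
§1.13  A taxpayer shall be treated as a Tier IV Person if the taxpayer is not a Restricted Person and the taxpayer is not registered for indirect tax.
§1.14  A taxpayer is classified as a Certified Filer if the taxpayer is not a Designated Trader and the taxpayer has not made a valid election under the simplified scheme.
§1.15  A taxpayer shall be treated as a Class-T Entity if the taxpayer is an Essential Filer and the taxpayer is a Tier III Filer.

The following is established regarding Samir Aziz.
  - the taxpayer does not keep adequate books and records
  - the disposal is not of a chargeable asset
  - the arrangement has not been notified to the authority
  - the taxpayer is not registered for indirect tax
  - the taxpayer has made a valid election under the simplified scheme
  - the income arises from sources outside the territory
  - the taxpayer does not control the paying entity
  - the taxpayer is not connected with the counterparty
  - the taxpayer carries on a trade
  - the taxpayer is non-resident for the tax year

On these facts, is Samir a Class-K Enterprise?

No

§1.3 — Essential Filer: the income arises from sources outside the territory? yes; the taxpayer is non-resident for the tax year? yes; the taxpayer does not carry on a trade? no — 2 of 3 hold (need ≥2) → satisfied.
§1.11 — Tier III Filer: [the income arises from sources within the territory? no] OR [the taxpayer keeps adequate books and records? no] → not satisfied.
§1.15 — Class-T Entity: [Essential Filer (§1.3)? yes] AND [Tier III Filer (§1.11)? no] → not satisfied.
§1.4 — Tier I Filer: [the taxpayer has made a valid election under the simplified scheme? yes] AND [the arrangement has been notified to the authority? no] → not satisfied.
§1.12 — Licensed Entity: [the taxpayer carries on a trade? yes] OR [the taxpayer is resident for the tax year? no] OR [the taxpayer controls the paying entity? no] → satisfied.
§1.9 — Designated Trader: [Class-T Entity (§1.15)? no] OR [not a Tier I Filer (§1.4)? yes] OR [Licensed Entity (§1.12)? yes] → satisfied.
§1.14 — Certified Filer: [not a Designated Trader (§1.9)? no] AND [the taxpayer has not made a valid election under the simplified scheme? no] → not satisfied.
§1.5 — Exempt Entity: [the taxpayer keeps adequate books and records? no] AND [the taxpayer is connected with the counterparty? no] → not satisfied.
§1.6 — Restricted Person: [the taxpayer is resident for the tax year? no] AND [the disposal is not of a chargeable asset? yes] AND [the taxpayer carries on a trade? yes] → not satisfied.
§1.13 — Tier IV Person: [not a Restricted Person (§1.6)? yes] AND [the taxpayer is not registered for indirect tax? yes] → satisfied.
§1.10 — Class-G Enterprise: [Exempt Entity (§1.5)? no] OR [Tier IV Person (§1.13)? yes] → satisfied.
§1.8 — Class-K Enterprise: [Certified Filer (§1.14)? no] OR [not a Class-G Enterprise (§1.10)? no] → not satisfied.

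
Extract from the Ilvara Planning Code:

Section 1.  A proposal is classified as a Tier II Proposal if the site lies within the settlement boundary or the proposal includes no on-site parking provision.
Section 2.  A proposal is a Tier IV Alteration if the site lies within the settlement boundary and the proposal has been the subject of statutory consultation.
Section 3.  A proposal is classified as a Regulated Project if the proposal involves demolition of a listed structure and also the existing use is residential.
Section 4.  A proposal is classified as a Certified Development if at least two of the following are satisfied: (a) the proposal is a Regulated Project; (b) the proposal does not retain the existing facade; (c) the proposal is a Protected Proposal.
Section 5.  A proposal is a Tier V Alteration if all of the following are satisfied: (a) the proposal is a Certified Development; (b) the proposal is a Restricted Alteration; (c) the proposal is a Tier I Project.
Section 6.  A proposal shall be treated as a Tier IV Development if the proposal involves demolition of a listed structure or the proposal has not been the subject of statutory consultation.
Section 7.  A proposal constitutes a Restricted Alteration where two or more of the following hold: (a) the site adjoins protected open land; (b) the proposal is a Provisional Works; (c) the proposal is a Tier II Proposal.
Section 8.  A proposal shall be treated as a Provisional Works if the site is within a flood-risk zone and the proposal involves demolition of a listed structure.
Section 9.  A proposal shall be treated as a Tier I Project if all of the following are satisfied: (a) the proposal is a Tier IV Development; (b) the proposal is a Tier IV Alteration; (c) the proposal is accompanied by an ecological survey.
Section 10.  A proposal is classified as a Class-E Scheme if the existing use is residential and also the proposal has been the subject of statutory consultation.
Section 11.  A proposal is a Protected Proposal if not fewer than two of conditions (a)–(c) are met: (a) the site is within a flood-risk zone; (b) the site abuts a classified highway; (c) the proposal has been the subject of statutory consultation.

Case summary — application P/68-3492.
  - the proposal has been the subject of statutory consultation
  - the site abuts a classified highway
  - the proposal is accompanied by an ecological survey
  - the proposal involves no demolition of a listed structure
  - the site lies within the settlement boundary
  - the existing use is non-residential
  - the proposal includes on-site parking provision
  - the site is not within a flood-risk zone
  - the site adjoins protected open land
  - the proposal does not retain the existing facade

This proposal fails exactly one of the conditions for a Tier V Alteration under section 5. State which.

Tier I Project

Under section 3: the proposal involves demolition of a listed structure? no; and the existing use is residential? no. So the proposal is not a Regulated Project.
Under section 11: the site is within a flood-risk zone? no; the site abuts a classified highway? yes; the proposal has been the subject of statutory consultation? yes — 2 of 3 hold (need ≥2) → satisfied.
Under section 4: Regulated Project (section 3)? no; the proposal does not retain the existing facade? yes; Protected Proposal (section 11)? yes — 2 of 3 hold (need ≥2) → satisfied.
Under section 8: the site is within a flood-risk zone? no; and the proposal involves demolition of a listed structure? no. So the proposal is not a Provisional Works.
Under section 1: the site lies within the settlement boundary? yes; or the proposal includes no on-site parking provision? no. So the proposal is a Tier II Proposal.
Under section 7: the site adjoins protected open land? yes; Provisional Works (section 8)? no; Tier II Proposal (section 1)? yes — 2 of 3 hold (need ≥2) → satisfied.
Under section 6: the proposal involves demolition of a listed structure? no; or the proposal has not been the subject of statutory consultation? no. So the proposal is not a Tier IV Development.
Under section 2: the site lies within the settlement boundary? yes; and the proposal has been the subject of statutory consultation? yes. So the proposal is a Tier IV Alteration.
Under section 9: Tier IV Development (section 6)? no; and Tier IV Alteration (section 2)? yes; and the proposal is accompanied by an ecological survey? yes. So the proposal is not a Tier I Project.
Under section 5: Certified Development (section 4)? yes; and Restricted Alteration (section 7)? yes; and Tier I Project (section 9)? no. So the proposal is not a Tier V Alteration.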